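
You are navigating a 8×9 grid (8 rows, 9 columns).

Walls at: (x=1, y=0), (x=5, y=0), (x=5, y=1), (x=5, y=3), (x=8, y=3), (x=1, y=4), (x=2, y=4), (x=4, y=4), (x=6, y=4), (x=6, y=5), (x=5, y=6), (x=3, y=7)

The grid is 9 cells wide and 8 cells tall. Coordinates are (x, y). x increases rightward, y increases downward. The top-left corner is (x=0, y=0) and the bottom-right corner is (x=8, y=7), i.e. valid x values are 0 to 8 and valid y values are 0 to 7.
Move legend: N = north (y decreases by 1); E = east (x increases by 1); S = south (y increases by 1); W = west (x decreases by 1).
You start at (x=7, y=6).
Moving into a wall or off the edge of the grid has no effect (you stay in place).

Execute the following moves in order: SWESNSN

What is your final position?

Start: (x=7, y=6)
  S (south): (x=7, y=6) -> (x=7, y=7)
  W (west): (x=7, y=7) -> (x=6, y=7)
  E (east): (x=6, y=7) -> (x=7, y=7)
  S (south): blocked, stay at (x=7, y=7)
  N (north): (x=7, y=7) -> (x=7, y=6)
  S (south): (x=7, y=6) -> (x=7, y=7)
  N (north): (x=7, y=7) -> (x=7, y=6)
Final: (x=7, y=6)

Answer: Final position: (x=7, y=6)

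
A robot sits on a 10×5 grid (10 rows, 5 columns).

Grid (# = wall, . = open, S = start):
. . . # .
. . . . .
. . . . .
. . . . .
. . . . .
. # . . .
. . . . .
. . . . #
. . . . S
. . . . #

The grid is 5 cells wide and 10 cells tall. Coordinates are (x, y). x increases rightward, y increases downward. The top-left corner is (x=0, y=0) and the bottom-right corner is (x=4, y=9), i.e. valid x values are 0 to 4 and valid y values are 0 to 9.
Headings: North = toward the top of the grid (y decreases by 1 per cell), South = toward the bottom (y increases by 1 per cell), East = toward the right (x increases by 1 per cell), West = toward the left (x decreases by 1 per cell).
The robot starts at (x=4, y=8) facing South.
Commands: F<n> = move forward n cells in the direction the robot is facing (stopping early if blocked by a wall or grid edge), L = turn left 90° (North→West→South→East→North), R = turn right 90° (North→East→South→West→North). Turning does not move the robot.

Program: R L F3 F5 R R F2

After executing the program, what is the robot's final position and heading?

Start: (x=4, y=8), facing South
  R: turn right, now facing West
  L: turn left, now facing South
  F3: move forward 0/3 (blocked), now at (x=4, y=8)
  F5: move forward 0/5 (blocked), now at (x=4, y=8)
  R: turn right, now facing West
  R: turn right, now facing North
  F2: move forward 0/2 (blocked), now at (x=4, y=8)
Final: (x=4, y=8), facing North

Answer: Final position: (x=4, y=8), facing North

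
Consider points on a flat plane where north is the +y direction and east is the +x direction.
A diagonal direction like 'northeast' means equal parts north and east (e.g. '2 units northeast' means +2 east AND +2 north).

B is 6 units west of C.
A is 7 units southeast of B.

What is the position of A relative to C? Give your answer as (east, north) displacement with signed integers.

Place C at the origin (east=0, north=0).
  B is 6 units west of C: delta (east=-6, north=+0); B at (east=-6, north=0).
  A is 7 units southeast of B: delta (east=+7, north=-7); A at (east=1, north=-7).
Therefore A relative to C: (east=1, north=-7).

Answer: A is at (east=1, north=-7) relative to C.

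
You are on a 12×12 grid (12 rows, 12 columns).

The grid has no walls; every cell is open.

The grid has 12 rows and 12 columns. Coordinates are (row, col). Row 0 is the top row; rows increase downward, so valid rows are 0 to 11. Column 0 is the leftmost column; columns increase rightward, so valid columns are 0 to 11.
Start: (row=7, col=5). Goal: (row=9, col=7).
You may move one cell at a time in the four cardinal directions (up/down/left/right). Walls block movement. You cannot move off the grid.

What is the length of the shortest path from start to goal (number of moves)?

BFS from (row=7, col=5) until reaching (row=9, col=7):
  Distance 0: (row=7, col=5)
  Distance 1: (row=6, col=5), (row=7, col=4), (row=7, col=6), (row=8, col=5)
  Distance 2: (row=5, col=5), (row=6, col=4), (row=6, col=6), (row=7, col=3), (row=7, col=7), (row=8, col=4), (row=8, col=6), (row=9, col=5)
  Distance 3: (row=4, col=5), (row=5, col=4), (row=5, col=6), (row=6, col=3), (row=6, col=7), (row=7, col=2), (row=7, col=8), (row=8, col=3), (row=8, col=7), (row=9, col=4), (row=9, col=6), (row=10, col=5)
  Distance 4: (row=3, col=5), (row=4, col=4), (row=4, col=6), (row=5, col=3), (row=5, col=7), (row=6, col=2), (row=6, col=8), (row=7, col=1), (row=7, col=9), (row=8, col=2), (row=8, col=8), (row=9, col=3), (row=9, col=7), (row=10, col=4), (row=10, col=6), (row=11, col=5)  <- goal reached here
One shortest path (4 moves): (row=7, col=5) -> (row=7, col=6) -> (row=7, col=7) -> (row=8, col=7) -> (row=9, col=7)

Answer: Shortest path length: 4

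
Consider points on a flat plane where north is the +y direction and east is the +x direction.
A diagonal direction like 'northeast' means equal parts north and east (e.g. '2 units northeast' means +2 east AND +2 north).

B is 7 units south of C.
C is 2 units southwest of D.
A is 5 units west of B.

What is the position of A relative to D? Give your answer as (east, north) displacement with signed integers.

Answer: A is at (east=-7, north=-9) relative to D.

Derivation:
Place D at the origin (east=0, north=0).
  C is 2 units southwest of D: delta (east=-2, north=-2); C at (east=-2, north=-2).
  B is 7 units south of C: delta (east=+0, north=-7); B at (east=-2, north=-9).
  A is 5 units west of B: delta (east=-5, north=+0); A at (east=-7, north=-9).
Therefore A relative to D: (east=-7, north=-9).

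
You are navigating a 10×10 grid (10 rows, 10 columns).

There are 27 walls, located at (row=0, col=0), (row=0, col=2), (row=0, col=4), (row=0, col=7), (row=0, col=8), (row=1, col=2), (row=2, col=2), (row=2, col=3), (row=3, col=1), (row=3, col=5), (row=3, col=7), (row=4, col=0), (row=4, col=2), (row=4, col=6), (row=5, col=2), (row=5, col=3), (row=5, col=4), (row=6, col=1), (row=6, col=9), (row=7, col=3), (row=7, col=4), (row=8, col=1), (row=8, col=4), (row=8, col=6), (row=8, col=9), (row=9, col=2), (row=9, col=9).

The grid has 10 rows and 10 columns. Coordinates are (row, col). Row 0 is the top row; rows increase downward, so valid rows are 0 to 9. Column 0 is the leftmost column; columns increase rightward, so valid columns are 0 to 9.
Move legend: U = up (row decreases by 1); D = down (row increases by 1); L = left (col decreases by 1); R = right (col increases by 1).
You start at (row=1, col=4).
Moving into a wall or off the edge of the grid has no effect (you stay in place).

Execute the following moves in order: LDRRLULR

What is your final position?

Start: (row=1, col=4)
  L (left): (row=1, col=4) -> (row=1, col=3)
  D (down): blocked, stay at (row=1, col=3)
  R (right): (row=1, col=3) -> (row=1, col=4)
  R (right): (row=1, col=4) -> (row=1, col=5)
  L (left): (row=1, col=5) -> (row=1, col=4)
  U (up): blocked, stay at (row=1, col=4)
  L (left): (row=1, col=4) -> (row=1, col=3)
  R (right): (row=1, col=3) -> (row=1, col=4)
Final: (row=1, col=4)

Answer: Final position: (row=1, col=4)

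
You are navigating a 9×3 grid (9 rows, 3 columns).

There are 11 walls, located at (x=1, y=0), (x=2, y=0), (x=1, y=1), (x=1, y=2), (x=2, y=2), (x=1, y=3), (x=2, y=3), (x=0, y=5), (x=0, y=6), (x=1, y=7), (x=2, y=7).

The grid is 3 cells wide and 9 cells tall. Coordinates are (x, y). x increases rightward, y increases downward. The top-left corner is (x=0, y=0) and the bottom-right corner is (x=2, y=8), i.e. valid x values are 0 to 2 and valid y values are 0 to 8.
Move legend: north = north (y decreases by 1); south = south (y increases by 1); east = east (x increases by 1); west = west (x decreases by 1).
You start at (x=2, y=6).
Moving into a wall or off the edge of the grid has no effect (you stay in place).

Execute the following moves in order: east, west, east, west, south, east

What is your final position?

Start: (x=2, y=6)
  east (east): blocked, stay at (x=2, y=6)
  west (west): (x=2, y=6) -> (x=1, y=6)
  east (east): (x=1, y=6) -> (x=2, y=6)
  west (west): (x=2, y=6) -> (x=1, y=6)
  south (south): blocked, stay at (x=1, y=6)
  east (east): (x=1, y=6) -> (x=2, y=6)
Final: (x=2, y=6)

Answer: Final position: (x=2, y=6)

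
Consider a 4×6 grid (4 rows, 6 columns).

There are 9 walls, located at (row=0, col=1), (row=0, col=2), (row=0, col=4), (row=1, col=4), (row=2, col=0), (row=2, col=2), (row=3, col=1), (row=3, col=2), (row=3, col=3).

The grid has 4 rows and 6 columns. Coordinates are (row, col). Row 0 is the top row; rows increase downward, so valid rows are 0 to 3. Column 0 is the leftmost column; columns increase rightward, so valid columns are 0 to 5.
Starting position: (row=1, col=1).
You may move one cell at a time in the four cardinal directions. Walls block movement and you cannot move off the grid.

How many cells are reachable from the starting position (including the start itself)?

BFS flood-fill from (row=1, col=1):
  Distance 0: (row=1, col=1)
  Distance 1: (row=1, col=0), (row=1, col=2), (row=2, col=1)
  Distance 2: (row=0, col=0), (row=1, col=3)
  Distance 3: (row=0, col=3), (row=2, col=3)
  Distance 4: (row=2, col=4)
  Distance 5: (row=2, col=5), (row=3, col=4)
  Distance 6: (row=1, col=5), (row=3, col=5)
  Distance 7: (row=0, col=5)
Total reachable: 14 (grid has 15 open cells total)

Answer: Reachable cells: 14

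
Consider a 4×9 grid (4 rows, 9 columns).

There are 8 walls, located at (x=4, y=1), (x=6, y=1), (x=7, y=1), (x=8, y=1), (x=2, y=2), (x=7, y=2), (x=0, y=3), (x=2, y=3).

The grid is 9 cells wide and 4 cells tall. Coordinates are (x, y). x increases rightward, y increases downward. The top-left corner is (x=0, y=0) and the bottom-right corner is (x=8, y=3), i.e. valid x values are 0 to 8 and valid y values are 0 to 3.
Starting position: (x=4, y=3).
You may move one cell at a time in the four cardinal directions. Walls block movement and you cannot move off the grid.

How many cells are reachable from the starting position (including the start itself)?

BFS flood-fill from (x=4, y=3):
  Distance 0: (x=4, y=3)
  Distance 1: (x=4, y=2), (x=3, y=3), (x=5, y=3)
  Distance 2: (x=3, y=2), (x=5, y=2), (x=6, y=3)
  Distance 3: (x=3, y=1), (x=5, y=1), (x=6, y=2), (x=7, y=3)
  Distance 4: (x=3, y=0), (x=5, y=0), (x=2, y=1), (x=8, y=3)
  Distance 5: (x=2, y=0), (x=4, y=0), (x=6, y=0), (x=1, y=1), (x=8, y=2)
  Distance 6: (x=1, y=0), (x=7, y=0), (x=0, y=1), (x=1, y=2)
  Distance 7: (x=0, y=0), (x=8, y=0), (x=0, y=2), (x=1, y=3)
Total reachable: 28 (grid has 28 open cells total)

Answer: Reachable cells: 28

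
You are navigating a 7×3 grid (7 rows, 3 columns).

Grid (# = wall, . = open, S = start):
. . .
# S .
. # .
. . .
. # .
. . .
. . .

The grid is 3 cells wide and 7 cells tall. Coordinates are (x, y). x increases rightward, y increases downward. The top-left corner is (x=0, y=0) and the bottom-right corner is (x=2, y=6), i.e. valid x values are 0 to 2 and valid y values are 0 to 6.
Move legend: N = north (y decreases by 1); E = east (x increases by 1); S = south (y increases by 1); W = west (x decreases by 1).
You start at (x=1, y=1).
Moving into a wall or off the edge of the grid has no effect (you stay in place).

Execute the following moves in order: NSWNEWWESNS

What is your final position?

Start: (x=1, y=1)
  N (north): (x=1, y=1) -> (x=1, y=0)
  S (south): (x=1, y=0) -> (x=1, y=1)
  W (west): blocked, stay at (x=1, y=1)
  N (north): (x=1, y=1) -> (x=1, y=0)
  E (east): (x=1, y=0) -> (x=2, y=0)
  W (west): (x=2, y=0) -> (x=1, y=0)
  W (west): (x=1, y=0) -> (x=0, y=0)
  E (east): (x=0, y=0) -> (x=1, y=0)
  S (south): (x=1, y=0) -> (x=1, y=1)
  N (north): (x=1, y=1) -> (x=1, y=0)
  S (south): (x=1, y=0) -> (x=1, y=1)
Final: (x=1, y=1)

Answer: Final position: (x=1, y=1)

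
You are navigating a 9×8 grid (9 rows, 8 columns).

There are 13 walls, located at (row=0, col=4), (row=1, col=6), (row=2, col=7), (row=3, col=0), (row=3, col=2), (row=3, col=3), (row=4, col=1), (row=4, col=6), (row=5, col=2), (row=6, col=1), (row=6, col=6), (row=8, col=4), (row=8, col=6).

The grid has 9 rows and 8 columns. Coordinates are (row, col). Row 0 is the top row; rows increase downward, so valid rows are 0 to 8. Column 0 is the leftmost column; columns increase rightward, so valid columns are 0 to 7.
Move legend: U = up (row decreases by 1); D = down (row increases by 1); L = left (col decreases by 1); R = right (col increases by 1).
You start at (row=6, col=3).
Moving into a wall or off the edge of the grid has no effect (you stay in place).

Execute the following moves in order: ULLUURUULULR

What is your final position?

Answer: Final position: (row=1, col=3)

Derivation:
Start: (row=6, col=3)
  U (up): (row=6, col=3) -> (row=5, col=3)
  L (left): blocked, stay at (row=5, col=3)
  L (left): blocked, stay at (row=5, col=3)
  U (up): (row=5, col=3) -> (row=4, col=3)
  U (up): blocked, stay at (row=4, col=3)
  R (right): (row=4, col=3) -> (row=4, col=4)
  U (up): (row=4, col=4) -> (row=3, col=4)
  U (up): (row=3, col=4) -> (row=2, col=4)
  L (left): (row=2, col=4) -> (row=2, col=3)
  U (up): (row=2, col=3) -> (row=1, col=3)
  L (left): (row=1, col=3) -> (row=1, col=2)
  R (right): (row=1, col=2) -> (row=1, col=3)
Final: (row=1, col=3)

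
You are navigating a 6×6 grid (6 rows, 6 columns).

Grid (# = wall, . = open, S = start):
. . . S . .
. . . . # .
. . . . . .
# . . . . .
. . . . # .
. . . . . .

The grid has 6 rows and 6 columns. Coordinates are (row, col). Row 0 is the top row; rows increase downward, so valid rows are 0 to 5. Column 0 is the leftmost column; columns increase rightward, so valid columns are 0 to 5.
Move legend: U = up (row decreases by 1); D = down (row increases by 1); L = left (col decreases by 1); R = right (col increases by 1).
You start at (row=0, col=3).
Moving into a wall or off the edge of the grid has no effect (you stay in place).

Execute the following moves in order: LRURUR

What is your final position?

Answer: Final position: (row=0, col=5)

Derivation:
Start: (row=0, col=3)
  L (left): (row=0, col=3) -> (row=0, col=2)
  R (right): (row=0, col=2) -> (row=0, col=3)
  U (up): blocked, stay at (row=0, col=3)
  R (right): (row=0, col=3) -> (row=0, col=4)
  U (up): blocked, stay at (row=0, col=4)
  R (right): (row=0, col=4) -> (row=0, col=5)
Final: (row=0, col=5)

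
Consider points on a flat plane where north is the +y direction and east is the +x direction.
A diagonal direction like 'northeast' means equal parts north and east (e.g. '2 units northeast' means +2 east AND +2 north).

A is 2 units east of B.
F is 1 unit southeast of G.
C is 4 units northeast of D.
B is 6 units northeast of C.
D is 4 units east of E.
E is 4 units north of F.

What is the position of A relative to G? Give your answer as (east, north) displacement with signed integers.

Place G at the origin (east=0, north=0).
  F is 1 unit southeast of G: delta (east=+1, north=-1); F at (east=1, north=-1).
  E is 4 units north of F: delta (east=+0, north=+4); E at (east=1, north=3).
  D is 4 units east of E: delta (east=+4, north=+0); D at (east=5, north=3).
  C is 4 units northeast of D: delta (east=+4, north=+4); C at (east=9, north=7).
  B is 6 units northeast of C: delta (east=+6, north=+6); B at (east=15, north=13).
  A is 2 units east of B: delta (east=+2, north=+0); A at (east=17, north=13).
Therefore A relative to G: (east=17, north=13).

Answer: A is at (east=17, north=13) relative to G.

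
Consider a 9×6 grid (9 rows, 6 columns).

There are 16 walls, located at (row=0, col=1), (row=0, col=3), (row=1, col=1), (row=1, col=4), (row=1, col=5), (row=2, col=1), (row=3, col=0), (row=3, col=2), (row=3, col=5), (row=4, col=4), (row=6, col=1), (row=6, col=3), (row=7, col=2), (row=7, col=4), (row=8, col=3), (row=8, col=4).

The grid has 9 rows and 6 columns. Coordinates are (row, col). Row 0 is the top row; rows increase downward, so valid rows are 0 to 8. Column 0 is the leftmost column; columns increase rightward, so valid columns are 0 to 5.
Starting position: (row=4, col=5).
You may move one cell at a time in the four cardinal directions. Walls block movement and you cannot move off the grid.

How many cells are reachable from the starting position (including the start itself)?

Answer: Reachable cells: 32

Derivation:
BFS flood-fill from (row=4, col=5):
  Distance 0: (row=4, col=5)
  Distance 1: (row=5, col=5)
  Distance 2: (row=5, col=4), (row=6, col=5)
  Distance 3: (row=5, col=3), (row=6, col=4), (row=7, col=5)
  Distance 4: (row=4, col=3), (row=5, col=2), (row=8, col=5)
  Distance 5: (row=3, col=3), (row=4, col=2), (row=5, col=1), (row=6, col=2)
  Distance 6: (row=2, col=3), (row=3, col=4), (row=4, col=1), (row=5, col=0)
  Distance 7: (row=1, col=3), (row=2, col=2), (row=2, col=4), (row=3, col=1), (row=4, col=0), (row=6, col=0)
  Distance 8: (row=1, col=2), (row=2, col=5), (row=7, col=0)
  Distance 9: (row=0, col=2), (row=7, col=1), (row=8, col=0)
  Distance 10: (row=8, col=1)
  Distance 11: (row=8, col=2)
Total reachable: 32 (grid has 38 open cells total)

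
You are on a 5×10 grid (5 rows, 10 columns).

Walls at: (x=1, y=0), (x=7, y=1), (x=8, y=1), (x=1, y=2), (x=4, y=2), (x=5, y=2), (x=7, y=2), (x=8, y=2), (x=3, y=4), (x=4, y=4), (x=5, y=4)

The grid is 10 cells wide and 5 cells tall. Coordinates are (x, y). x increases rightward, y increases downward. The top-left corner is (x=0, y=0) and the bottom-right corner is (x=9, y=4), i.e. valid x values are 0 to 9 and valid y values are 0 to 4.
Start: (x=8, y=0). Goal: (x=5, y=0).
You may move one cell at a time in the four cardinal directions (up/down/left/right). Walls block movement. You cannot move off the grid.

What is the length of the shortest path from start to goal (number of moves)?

Answer: Shortest path length: 3

Derivation:
BFS from (x=8, y=0) until reaching (x=5, y=0):
  Distance 0: (x=8, y=0)
  Distance 1: (x=7, y=0), (x=9, y=0)
  Distance 2: (x=6, y=0), (x=9, y=1)
  Distance 3: (x=5, y=0), (x=6, y=1), (x=9, y=2)  <- goal reached here
One shortest path (3 moves): (x=8, y=0) -> (x=7, y=0) -> (x=6, y=0) -> (x=5, y=0)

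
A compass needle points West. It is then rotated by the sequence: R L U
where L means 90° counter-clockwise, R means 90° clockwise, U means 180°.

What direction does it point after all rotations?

Start: West
  R (right (90° clockwise)) -> North
  L (left (90° counter-clockwise)) -> West
  U (U-turn (180°)) -> East
Final: East

Answer: Final heading: East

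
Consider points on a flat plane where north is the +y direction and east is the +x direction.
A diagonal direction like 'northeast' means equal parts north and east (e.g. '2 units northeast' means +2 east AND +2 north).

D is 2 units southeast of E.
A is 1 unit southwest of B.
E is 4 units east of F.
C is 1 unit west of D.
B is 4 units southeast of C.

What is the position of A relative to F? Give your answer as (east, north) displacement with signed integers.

Answer: A is at (east=8, north=-7) relative to F.

Derivation:
Place F at the origin (east=0, north=0).
  E is 4 units east of F: delta (east=+4, north=+0); E at (east=4, north=0).
  D is 2 units southeast of E: delta (east=+2, north=-2); D at (east=6, north=-2).
  C is 1 unit west of D: delta (east=-1, north=+0); C at (east=5, north=-2).
  B is 4 units southeast of C: delta (east=+4, north=-4); B at (east=9, north=-6).
  A is 1 unit southwest of B: delta (east=-1, north=-1); A at (east=8, north=-7).
Therefore A relative to F: (east=8, north=-7).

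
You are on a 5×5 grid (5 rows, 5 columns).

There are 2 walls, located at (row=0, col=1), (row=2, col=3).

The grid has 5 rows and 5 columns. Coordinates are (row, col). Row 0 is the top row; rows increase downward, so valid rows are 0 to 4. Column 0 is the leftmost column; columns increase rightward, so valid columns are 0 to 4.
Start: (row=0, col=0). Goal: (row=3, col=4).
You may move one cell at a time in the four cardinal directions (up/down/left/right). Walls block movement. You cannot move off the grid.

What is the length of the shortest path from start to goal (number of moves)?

Answer: Shortest path length: 7

Derivation:
BFS from (row=0, col=0) until reaching (row=3, col=4):
  Distance 0: (row=0, col=0)
  Distance 1: (row=1, col=0)
  Distance 2: (row=1, col=1), (row=2, col=0)
  Distance 3: (row=1, col=2), (row=2, col=1), (row=3, col=0)
  Distance 4: (row=0, col=2), (row=1, col=3), (row=2, col=2), (row=3, col=1), (row=4, col=0)
  Distance 5: (row=0, col=3), (row=1, col=4), (row=3, col=2), (row=4, col=1)
  Distance 6: (row=0, col=4), (row=2, col=4), (row=3, col=3), (row=4, col=2)
  Distance 7: (row=3, col=4), (row=4, col=3)  <- goal reached here
One shortest path (7 moves): (row=0, col=0) -> (row=1, col=0) -> (row=1, col=1) -> (row=1, col=2) -> (row=1, col=3) -> (row=1, col=4) -> (row=2, col=4) -> (row=3, col=4)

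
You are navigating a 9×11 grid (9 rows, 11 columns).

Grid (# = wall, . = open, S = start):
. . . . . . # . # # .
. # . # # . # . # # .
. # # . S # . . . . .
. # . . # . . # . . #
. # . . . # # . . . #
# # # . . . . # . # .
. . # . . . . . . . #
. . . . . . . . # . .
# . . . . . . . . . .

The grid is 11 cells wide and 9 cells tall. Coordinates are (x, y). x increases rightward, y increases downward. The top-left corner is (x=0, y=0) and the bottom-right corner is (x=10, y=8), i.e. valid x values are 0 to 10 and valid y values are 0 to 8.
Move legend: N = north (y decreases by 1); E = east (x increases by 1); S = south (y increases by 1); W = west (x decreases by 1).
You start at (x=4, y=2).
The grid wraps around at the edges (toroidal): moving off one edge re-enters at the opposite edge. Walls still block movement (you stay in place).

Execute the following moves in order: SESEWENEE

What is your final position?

Answer: Final position: (x=4, y=2)

Derivation:
Start: (x=4, y=2)
  S (south): blocked, stay at (x=4, y=2)
  E (east): blocked, stay at (x=4, y=2)
  S (south): blocked, stay at (x=4, y=2)
  E (east): blocked, stay at (x=4, y=2)
  W (west): (x=4, y=2) -> (x=3, y=2)
  E (east): (x=3, y=2) -> (x=4, y=2)
  N (north): blocked, stay at (x=4, y=2)
  E (east): blocked, stay at (x=4, y=2)
  E (east): blocked, stay at (x=4, y=2)
Final: (x=4, y=2)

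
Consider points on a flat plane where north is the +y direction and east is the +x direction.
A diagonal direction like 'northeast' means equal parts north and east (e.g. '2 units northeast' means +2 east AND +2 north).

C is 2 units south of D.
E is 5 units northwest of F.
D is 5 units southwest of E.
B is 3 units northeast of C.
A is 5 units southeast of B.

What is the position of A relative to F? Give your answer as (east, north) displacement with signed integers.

Answer: A is at (east=-2, north=-4) relative to F.

Derivation:
Place F at the origin (east=0, north=0).
  E is 5 units northwest of F: delta (east=-5, north=+5); E at (east=-5, north=5).
  D is 5 units southwest of E: delta (east=-5, north=-5); D at (east=-10, north=0).
  C is 2 units south of D: delta (east=+0, north=-2); C at (east=-10, north=-2).
  B is 3 units northeast of C: delta (east=+3, north=+3); B at (east=-7, north=1).
  A is 5 units southeast of B: delta (east=+5, north=-5); A at (east=-2, north=-4).
Therefore A relative to F: (east=-2, north=-4).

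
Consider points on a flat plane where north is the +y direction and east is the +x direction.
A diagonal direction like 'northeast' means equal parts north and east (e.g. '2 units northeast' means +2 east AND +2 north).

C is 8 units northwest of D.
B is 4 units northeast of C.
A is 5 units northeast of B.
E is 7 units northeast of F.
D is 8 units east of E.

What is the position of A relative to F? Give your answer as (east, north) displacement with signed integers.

Place F at the origin (east=0, north=0).
  E is 7 units northeast of F: delta (east=+7, north=+7); E at (east=7, north=7).
  D is 8 units east of E: delta (east=+8, north=+0); D at (east=15, north=7).
  C is 8 units northwest of D: delta (east=-8, north=+8); C at (east=7, north=15).
  B is 4 units northeast of C: delta (east=+4, north=+4); B at (east=11, north=19).
  A is 5 units northeast of B: delta (east=+5, north=+5); A at (east=16, north=24).
Therefore A relative to F: (east=16, north=24).

Answer: A is at (east=16, north=24) relative to F.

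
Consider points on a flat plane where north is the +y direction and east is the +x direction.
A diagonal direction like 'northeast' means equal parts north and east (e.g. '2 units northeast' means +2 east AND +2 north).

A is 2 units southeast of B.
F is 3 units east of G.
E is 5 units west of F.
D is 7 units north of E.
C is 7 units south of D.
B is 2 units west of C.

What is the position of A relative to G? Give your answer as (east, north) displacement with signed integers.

Answer: A is at (east=-2, north=-2) relative to G.

Derivation:
Place G at the origin (east=0, north=0).
  F is 3 units east of G: delta (east=+3, north=+0); F at (east=3, north=0).
  E is 5 units west of F: delta (east=-5, north=+0); E at (east=-2, north=0).
  D is 7 units north of E: delta (east=+0, north=+7); D at (east=-2, north=7).
  C is 7 units south of D: delta (east=+0, north=-7); C at (east=-2, north=0).
  B is 2 units west of C: delta (east=-2, north=+0); B at (east=-4, north=0).
  A is 2 units southeast of B: delta (east=+2, north=-2); A at (east=-2, north=-2).
Therefore A relative to G: (east=-2, north=-2).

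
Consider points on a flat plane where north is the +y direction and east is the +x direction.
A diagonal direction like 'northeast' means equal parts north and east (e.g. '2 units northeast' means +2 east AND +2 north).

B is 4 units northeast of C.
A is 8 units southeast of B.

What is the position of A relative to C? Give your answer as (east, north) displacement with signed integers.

Answer: A is at (east=12, north=-4) relative to C.

Derivation:
Place C at the origin (east=0, north=0).
  B is 4 units northeast of C: delta (east=+4, north=+4); B at (east=4, north=4).
  A is 8 units southeast of B: delta (east=+8, north=-8); A at (east=12, north=-4).
Therefore A relative to C: (east=12, north=-4).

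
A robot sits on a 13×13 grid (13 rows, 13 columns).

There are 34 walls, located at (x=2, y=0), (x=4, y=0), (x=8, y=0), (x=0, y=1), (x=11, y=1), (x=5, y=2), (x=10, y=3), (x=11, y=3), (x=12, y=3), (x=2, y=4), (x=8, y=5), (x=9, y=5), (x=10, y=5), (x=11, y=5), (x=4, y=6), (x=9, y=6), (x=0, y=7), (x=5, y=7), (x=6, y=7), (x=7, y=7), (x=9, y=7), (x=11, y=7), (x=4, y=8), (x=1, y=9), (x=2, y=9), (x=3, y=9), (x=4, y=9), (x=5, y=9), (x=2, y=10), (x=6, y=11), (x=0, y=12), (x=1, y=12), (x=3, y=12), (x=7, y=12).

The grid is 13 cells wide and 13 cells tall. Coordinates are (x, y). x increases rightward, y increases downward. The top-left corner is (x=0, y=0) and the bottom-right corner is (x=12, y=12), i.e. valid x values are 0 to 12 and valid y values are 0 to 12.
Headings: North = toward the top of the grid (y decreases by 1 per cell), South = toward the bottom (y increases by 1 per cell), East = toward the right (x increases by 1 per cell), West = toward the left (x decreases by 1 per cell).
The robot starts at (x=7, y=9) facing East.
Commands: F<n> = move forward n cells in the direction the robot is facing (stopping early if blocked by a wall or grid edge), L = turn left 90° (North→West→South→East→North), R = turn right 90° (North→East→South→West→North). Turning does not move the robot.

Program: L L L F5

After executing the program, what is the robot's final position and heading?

Start: (x=7, y=9), facing East
  L: turn left, now facing North
  L: turn left, now facing West
  L: turn left, now facing South
  F5: move forward 2/5 (blocked), now at (x=7, y=11)
Final: (x=7, y=11), facing South

Answer: Final position: (x=7, y=11), facing South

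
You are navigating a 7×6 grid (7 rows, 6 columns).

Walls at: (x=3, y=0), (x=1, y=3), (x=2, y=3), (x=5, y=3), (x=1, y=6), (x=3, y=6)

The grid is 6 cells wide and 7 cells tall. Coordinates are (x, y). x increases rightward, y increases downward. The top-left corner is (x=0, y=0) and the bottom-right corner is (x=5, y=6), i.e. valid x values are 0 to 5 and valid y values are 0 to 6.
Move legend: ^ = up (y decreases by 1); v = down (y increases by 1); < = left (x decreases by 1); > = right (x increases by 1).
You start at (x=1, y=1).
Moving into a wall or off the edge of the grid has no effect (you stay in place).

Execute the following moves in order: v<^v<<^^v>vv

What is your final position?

Answer: Final position: (x=1, y=2)

Derivation:
Start: (x=1, y=1)
  v (down): (x=1, y=1) -> (x=1, y=2)
  < (left): (x=1, y=2) -> (x=0, y=2)
  ^ (up): (x=0, y=2) -> (x=0, y=1)
  v (down): (x=0, y=1) -> (x=0, y=2)
  < (left): blocked, stay at (x=0, y=2)
  < (left): blocked, stay at (x=0, y=2)
  ^ (up): (x=0, y=2) -> (x=0, y=1)
  ^ (up): (x=0, y=1) -> (x=0, y=0)
  v (down): (x=0, y=0) -> (x=0, y=1)
  > (right): (x=0, y=1) -> (x=1, y=1)
  v (down): (x=1, y=1) -> (x=1, y=2)
  v (down): blocked, stay at (x=1, y=2)
Final: (x=1, y=2)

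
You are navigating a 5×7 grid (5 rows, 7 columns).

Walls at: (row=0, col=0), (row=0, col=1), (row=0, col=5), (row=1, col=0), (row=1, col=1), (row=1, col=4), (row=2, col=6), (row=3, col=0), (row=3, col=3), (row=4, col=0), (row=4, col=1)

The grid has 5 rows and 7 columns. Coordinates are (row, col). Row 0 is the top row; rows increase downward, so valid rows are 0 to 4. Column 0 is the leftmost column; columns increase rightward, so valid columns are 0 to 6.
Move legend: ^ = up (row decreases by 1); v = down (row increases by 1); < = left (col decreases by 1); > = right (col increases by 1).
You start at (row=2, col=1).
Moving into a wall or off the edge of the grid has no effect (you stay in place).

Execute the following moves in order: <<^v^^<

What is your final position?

Answer: Final position: (row=2, col=0)

Derivation:
Start: (row=2, col=1)
  < (left): (row=2, col=1) -> (row=2, col=0)
  < (left): blocked, stay at (row=2, col=0)
  ^ (up): blocked, stay at (row=2, col=0)
  v (down): blocked, stay at (row=2, col=0)
  ^ (up): blocked, stay at (row=2, col=0)
  ^ (up): blocked, stay at (row=2, col=0)
  < (left): blocked, stay at (row=2, col=0)
Final: (row=2, col=0)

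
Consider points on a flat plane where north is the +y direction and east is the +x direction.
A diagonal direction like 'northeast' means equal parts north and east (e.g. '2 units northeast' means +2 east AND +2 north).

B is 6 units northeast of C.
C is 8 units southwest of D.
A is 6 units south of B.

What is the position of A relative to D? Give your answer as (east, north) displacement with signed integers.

Answer: A is at (east=-2, north=-8) relative to D.

Derivation:
Place D at the origin (east=0, north=0).
  C is 8 units southwest of D: delta (east=-8, north=-8); C at (east=-8, north=-8).
  B is 6 units northeast of C: delta (east=+6, north=+6); B at (east=-2, north=-2).
  A is 6 units south of B: delta (east=+0, north=-6); A at (east=-2, north=-8).
Therefore A relative to D: (east=-2, north=-8).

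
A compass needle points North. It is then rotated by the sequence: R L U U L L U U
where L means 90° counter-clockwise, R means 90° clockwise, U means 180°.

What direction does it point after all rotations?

Start: North
  R (right (90° clockwise)) -> East
  L (left (90° counter-clockwise)) -> North
  U (U-turn (180°)) -> South
  U (U-turn (180°)) -> North
  L (left (90° counter-clockwise)) -> West
  L (left (90° counter-clockwise)) -> South
  U (U-turn (180°)) -> North
  U (U-turn (180°)) -> South
Final: South

Answer: Final heading: South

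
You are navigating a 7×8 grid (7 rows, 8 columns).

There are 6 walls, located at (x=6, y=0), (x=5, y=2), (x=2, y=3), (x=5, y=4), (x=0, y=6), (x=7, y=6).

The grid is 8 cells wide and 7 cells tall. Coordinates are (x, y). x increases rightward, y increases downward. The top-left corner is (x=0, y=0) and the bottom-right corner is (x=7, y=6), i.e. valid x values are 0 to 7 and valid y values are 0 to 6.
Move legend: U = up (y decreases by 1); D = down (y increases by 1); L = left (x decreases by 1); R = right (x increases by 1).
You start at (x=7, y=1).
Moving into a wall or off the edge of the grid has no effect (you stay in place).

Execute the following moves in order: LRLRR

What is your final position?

Answer: Final position: (x=7, y=1)

Derivation:
Start: (x=7, y=1)
  L (left): (x=7, y=1) -> (x=6, y=1)
  R (right): (x=6, y=1) -> (x=7, y=1)
  L (left): (x=7, y=1) -> (x=6, y=1)
  R (right): (x=6, y=1) -> (x=7, y=1)
  R (right): blocked, stay at (x=7, y=1)
Final: (x=7, y=1)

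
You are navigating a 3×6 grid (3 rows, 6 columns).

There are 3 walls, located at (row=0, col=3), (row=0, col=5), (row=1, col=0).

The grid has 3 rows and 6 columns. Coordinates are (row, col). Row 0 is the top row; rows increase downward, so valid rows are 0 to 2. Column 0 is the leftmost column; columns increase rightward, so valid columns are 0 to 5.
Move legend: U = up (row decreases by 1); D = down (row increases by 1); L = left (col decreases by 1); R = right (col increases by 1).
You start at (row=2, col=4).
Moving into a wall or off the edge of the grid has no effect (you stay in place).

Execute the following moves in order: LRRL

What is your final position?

Answer: Final position: (row=2, col=4)

Derivation:
Start: (row=2, col=4)
  L (left): (row=2, col=4) -> (row=2, col=3)
  R (right): (row=2, col=3) -> (row=2, col=4)
  R (right): (row=2, col=4) -> (row=2, col=5)
  L (left): (row=2, col=5) -> (row=2, col=4)
Final: (row=2, col=4)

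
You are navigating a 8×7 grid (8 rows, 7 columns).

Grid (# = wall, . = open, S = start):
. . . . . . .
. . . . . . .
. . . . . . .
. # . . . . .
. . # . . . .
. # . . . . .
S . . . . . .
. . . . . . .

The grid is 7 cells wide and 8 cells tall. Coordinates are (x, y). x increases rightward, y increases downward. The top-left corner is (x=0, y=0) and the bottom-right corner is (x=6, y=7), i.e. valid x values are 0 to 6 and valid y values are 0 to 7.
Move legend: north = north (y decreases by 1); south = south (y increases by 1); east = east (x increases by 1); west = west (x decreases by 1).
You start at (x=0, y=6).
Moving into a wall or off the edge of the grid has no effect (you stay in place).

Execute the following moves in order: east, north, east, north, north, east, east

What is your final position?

Start: (x=0, y=6)
  east (east): (x=0, y=6) -> (x=1, y=6)
  north (north): blocked, stay at (x=1, y=6)
  east (east): (x=1, y=6) -> (x=2, y=6)
  north (north): (x=2, y=6) -> (x=2, y=5)
  north (north): blocked, stay at (x=2, y=5)
  east (east): (x=2, y=5) -> (x=3, y=5)
  east (east): (x=3, y=5) -> (x=4, y=5)
Final: (x=4, y=5)

Answer: Final position: (x=4, y=5)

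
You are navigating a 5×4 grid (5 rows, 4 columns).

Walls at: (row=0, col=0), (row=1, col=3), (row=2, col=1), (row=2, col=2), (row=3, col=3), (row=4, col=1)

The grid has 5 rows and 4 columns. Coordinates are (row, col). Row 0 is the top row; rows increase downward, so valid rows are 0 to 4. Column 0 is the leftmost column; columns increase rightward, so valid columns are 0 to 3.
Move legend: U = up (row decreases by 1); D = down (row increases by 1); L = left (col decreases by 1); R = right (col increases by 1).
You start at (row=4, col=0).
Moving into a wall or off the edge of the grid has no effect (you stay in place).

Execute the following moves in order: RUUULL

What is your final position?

Start: (row=4, col=0)
  R (right): blocked, stay at (row=4, col=0)
  U (up): (row=4, col=0) -> (row=3, col=0)
  U (up): (row=3, col=0) -> (row=2, col=0)
  U (up): (row=2, col=0) -> (row=1, col=0)
  L (left): blocked, stay at (row=1, col=0)
  L (left): blocked, stay at (row=1, col=0)
Final: (row=1, col=0)

Answer: Final position: (row=1, col=0)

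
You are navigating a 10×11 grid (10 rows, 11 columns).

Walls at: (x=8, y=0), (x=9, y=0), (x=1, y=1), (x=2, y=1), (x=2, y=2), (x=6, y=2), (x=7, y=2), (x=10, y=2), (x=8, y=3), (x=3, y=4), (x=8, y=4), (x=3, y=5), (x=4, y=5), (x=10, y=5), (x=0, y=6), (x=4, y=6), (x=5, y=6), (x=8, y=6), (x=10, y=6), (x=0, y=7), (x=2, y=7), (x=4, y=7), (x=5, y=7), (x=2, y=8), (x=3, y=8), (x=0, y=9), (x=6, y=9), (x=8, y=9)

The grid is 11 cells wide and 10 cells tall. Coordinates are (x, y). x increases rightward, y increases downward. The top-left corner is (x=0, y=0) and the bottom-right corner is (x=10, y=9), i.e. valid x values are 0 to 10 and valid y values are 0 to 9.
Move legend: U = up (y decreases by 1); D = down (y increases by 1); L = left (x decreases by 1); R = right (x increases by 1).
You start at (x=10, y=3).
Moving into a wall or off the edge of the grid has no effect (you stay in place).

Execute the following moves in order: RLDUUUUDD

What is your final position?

Start: (x=10, y=3)
  R (right): blocked, stay at (x=10, y=3)
  L (left): (x=10, y=3) -> (x=9, y=3)
  D (down): (x=9, y=3) -> (x=9, y=4)
  U (up): (x=9, y=4) -> (x=9, y=3)
  U (up): (x=9, y=3) -> (x=9, y=2)
  U (up): (x=9, y=2) -> (x=9, y=1)
  U (up): blocked, stay at (x=9, y=1)
  D (down): (x=9, y=1) -> (x=9, y=2)
  D (down): (x=9, y=2) -> (x=9, y=3)
Final: (x=9, y=3)

Answer: Final position: (x=9, y=3)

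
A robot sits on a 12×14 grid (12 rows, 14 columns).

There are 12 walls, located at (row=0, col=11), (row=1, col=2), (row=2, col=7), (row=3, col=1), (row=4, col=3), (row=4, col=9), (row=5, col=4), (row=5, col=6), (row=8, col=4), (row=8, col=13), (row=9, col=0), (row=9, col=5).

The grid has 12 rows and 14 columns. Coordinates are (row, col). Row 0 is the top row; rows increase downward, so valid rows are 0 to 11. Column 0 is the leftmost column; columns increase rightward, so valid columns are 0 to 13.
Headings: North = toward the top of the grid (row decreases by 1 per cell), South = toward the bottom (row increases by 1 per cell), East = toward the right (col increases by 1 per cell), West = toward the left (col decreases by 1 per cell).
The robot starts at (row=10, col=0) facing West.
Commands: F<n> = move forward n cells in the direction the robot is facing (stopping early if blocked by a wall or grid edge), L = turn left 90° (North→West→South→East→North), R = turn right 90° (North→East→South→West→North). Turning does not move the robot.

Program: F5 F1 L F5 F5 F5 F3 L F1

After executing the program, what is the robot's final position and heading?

Start: (row=10, col=0), facing West
  F5: move forward 0/5 (blocked), now at (row=10, col=0)
  F1: move forward 0/1 (blocked), now at (row=10, col=0)
  L: turn left, now facing South
  F5: move forward 1/5 (blocked), now at (row=11, col=0)
  F5: move forward 0/5 (blocked), now at (row=11, col=0)
  F5: move forward 0/5 (blocked), now at (row=11, col=0)
  F3: move forward 0/3 (blocked), now at (row=11, col=0)
  L: turn left, now facing East
  F1: move forward 1, now at (row=11, col=1)
Final: (row=11, col=1), facing East

Answer: Final position: (row=11, col=1), facing East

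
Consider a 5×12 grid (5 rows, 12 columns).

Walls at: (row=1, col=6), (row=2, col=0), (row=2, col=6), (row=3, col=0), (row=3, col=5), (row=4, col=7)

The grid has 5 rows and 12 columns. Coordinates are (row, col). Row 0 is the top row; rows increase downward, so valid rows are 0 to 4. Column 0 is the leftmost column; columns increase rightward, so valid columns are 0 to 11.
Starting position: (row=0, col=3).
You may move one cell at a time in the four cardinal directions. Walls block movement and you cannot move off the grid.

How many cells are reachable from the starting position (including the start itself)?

Answer: Reachable cells: 54

Derivation:
BFS flood-fill from (row=0, col=3):
  Distance 0: (row=0, col=3)
  Distance 1: (row=0, col=2), (row=0, col=4), (row=1, col=3)
  Distance 2: (row=0, col=1), (row=0, col=5), (row=1, col=2), (row=1, col=4), (row=2, col=3)
  Distance 3: (row=0, col=0), (row=0, col=6), (row=1, col=1), (row=1, col=5), (row=2, col=2), (row=2, col=4), (row=3, col=3)
  Distance 4: (row=0, col=7), (row=1, col=0), (row=2, col=1), (row=2, col=5), (row=3, col=2), (row=3, col=4), (row=4, col=3)
  Distance 5: (row=0, col=8), (row=1, col=7), (row=3, col=1), (row=4, col=2), (row=4, col=4)
  Distance 6: (row=0, col=9), (row=1, col=8), (row=2, col=7), (row=4, col=1), (row=4, col=5)
  Distance 7: (row=0, col=10), (row=1, col=9), (row=2, col=8), (row=3, col=7), (row=4, col=0), (row=4, col=6)
  Distance 8: (row=0, col=11), (row=1, col=10), (row=2, col=9), (row=3, col=6), (row=3, col=8)
  Distance 9: (row=1, col=11), (row=2, col=10), (row=3, col=9), (row=4, col=8)
  Distance 10: (row=2, col=11), (row=3, col=10), (row=4, col=9)
  Distance 11: (row=3, col=11), (row=4, col=10)
  Distance 12: (row=4, col=11)
Total reachable: 54 (grid has 54 open cells total)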